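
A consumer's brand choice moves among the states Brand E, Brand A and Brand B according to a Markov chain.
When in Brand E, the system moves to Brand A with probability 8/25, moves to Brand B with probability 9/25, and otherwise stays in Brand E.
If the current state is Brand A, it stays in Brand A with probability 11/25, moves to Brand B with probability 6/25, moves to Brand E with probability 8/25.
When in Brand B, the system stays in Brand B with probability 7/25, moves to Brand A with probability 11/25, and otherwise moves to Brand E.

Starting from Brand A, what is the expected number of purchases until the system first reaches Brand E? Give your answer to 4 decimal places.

3.2258

Let t(s) be the expected number of purchases to first reach Brand E from state s, with t(Brand E) = 0. Conditioning on the first purchase:
t(Brand A) = 1 + 0.44·t(Brand A) + 0.24·t(Brand B)
t(Brand B) = 1 + 0.44·t(Brand A) + 0.28·t(Brand B)
Solving: t(Brand A) = 3.2258, t(Brand B) = 3.3602.
Expected purchases from Brand A to Brand E: 3.2258.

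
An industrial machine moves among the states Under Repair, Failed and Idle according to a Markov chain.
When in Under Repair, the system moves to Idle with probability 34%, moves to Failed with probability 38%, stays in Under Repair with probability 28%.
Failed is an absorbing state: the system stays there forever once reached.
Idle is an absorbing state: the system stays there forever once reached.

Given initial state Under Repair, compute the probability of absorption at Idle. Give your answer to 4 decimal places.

Let h(s) be the probability of absorption at Idle starting from transient state s. Then h(Idle) = 1 and h(Failed) = 0. By first-step analysis:
h(Under Repair) = 0.28·h(Under Repair) + 0.38·0 + 0.34·1
Solving: h(Under Repair) = 0.4722.
Starting from Under Repair, the probability is 0.4722.

0.4722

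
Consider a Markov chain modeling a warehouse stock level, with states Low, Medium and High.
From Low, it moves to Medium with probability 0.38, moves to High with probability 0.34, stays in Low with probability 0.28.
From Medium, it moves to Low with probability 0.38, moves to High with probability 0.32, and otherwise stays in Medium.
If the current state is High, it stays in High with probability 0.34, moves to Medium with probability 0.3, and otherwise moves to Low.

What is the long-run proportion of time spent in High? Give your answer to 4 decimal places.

0.3335

Let the stationary distribution be π with π = πP and π_1 + π_2 + π_3 = 1.
π_1 = 0.28·π_1 + 0.38·π_2 + 0.36·π_3
π_2 = 0.38·π_1 + 0.3·π_2 + 0.3·π_3
Solving with the normalization constraint gives π = (0.3394, 0.3272, 0.3335).
So the stationary probability of High is 0.3335.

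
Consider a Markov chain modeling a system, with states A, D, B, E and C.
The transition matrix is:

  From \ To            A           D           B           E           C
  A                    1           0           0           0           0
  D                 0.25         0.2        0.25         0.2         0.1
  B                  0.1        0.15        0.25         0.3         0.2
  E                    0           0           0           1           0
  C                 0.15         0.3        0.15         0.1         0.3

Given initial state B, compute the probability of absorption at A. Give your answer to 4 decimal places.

0.3652

Let h(s) be the probability of absorption at A starting from transient state s. Then h(A) = 1 and h(E) = 0. By first-step analysis:
h(D) = 0.25·1 + 0.2·h(D) + 0.25·h(B) + 0.2·0 + 0.1·h(C)
h(B) = 0.1·1 + 0.15·h(D) + 0.25·h(B) + 0.3·0 + 0.2·h(C)
h(C) = 0.15·1 + 0.3·h(D) + 0.15·h(B) + 0.1·0 + 0.3·h(C)
Solving: h(D) = 0.4894, h(B) = 0.3652, h(C) = 0.5023.
Starting from B, the probability is 0.3652.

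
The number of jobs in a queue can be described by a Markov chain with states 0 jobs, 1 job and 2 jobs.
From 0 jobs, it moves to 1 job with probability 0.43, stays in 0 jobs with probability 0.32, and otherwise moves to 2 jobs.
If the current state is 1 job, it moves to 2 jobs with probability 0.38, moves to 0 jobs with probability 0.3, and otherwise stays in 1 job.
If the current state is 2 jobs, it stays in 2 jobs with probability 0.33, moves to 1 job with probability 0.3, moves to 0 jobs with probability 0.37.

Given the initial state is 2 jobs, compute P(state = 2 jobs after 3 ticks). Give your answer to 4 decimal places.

0.3213

Propagate the distribution vector 3 ticks from 2 jobs.
After 0 ticks: (0.0000, 0.0000, 1.0000)
After 1 tick: (0.3700, 0.3000, 0.3300)
After 2 ticks: (0.3305, 0.3541, 0.3154)
After 3 ticks: (0.3287, 0.3500, 0.3213)
P(in 2 jobs after 3 ticks) = 0.3213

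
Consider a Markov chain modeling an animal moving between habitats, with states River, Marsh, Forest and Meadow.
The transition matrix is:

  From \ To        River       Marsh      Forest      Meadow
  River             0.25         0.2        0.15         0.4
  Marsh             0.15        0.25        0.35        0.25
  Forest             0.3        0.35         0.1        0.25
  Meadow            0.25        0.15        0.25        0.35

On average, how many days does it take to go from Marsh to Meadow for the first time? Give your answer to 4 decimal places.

3.5566

Let t(s) be the expected number of days to first reach Meadow from state s, with t(Meadow) = 0. Conditioning on the first day:
t(River) = 1 + 0.25·t(River) + 0.2·t(Marsh) + 0.15·t(Forest)
t(Marsh) = 1 + 0.15·t(River) + 0.25·t(Marsh) + 0.35·t(Forest)
t(Forest) = 1 + 0.3·t(River) + 0.35·t(Marsh) + 0.1·t(Forest)
Solving: t(River) = 2.9792, t(Marsh) = 3.5566, t(Forest) = 3.4873.
Expected days from Marsh to Meadow: 3.5566.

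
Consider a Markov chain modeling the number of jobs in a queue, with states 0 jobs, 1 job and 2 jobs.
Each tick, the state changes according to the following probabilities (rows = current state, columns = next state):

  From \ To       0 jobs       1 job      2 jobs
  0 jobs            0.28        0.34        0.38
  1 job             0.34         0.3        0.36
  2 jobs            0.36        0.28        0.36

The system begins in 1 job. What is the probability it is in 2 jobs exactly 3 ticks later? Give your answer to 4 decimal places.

Propagate the distribution vector 3 ticks from 1 job.
After 0 ticks: (0.0000, 1.0000, 0.0000)
After 1 tick: (0.3400, 0.3000, 0.3600)
After 2 ticks: (0.3268, 0.3064, 0.3668)
After 3 ticks: (0.3277, 0.3057, 0.3665)
P(in 2 jobs after 3 ticks) = 0.3665

0.3665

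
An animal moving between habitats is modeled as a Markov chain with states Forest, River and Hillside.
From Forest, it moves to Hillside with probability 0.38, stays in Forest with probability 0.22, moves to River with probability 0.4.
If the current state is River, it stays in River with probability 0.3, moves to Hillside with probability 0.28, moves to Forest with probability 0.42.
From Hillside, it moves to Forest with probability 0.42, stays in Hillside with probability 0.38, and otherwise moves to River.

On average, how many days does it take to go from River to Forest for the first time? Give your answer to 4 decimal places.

2.3810

Let t(s) be the expected number of days to first reach Forest from state s, with t(Forest) = 0. Conditioning on the first day:
t(River) = 1 + 0.3·t(River) + 0.28·t(Hillside)
t(Hillside) = 1 + 0.2·t(River) + 0.38·t(Hillside)
Solving: t(River) = 2.3810, t(Hillside) = 2.3810.
Expected days from River to Forest: 2.3810.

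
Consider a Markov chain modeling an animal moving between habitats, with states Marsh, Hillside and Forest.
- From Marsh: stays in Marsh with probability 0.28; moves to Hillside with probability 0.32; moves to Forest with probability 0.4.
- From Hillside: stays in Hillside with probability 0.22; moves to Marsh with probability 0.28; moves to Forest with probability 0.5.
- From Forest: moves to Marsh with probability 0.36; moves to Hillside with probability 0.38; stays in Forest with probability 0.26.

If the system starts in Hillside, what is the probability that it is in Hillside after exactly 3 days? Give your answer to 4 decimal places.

0.3083

Propagate the distribution vector 3 days from Hillside.
After 0 days: (0.0000, 1.0000, 0.0000)
After 1 day: (0.2800, 0.2200, 0.5000)
After 2 days: (0.3200, 0.3280, 0.3520)
After 3 days: (0.3082, 0.3083, 0.3835)
P(in Hillside after 3 days) = 0.3083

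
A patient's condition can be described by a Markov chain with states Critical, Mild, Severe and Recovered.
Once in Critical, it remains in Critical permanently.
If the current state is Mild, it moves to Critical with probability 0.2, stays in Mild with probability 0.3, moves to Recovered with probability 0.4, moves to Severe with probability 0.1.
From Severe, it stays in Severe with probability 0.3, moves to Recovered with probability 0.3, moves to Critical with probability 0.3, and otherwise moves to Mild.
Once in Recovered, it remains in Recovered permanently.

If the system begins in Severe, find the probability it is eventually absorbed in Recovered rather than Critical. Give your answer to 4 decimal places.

Let h(s) be the probability of absorption at Recovered starting from transient state s. Then h(Recovered) = 1 and h(Critical) = 0. By first-step analysis:
h(Mild) = 0.2·0 + 0.3·h(Mild) + 0.1·h(Severe) + 0.4·1
h(Severe) = 0.3·0 + 0.1·h(Mild) + 0.3·h(Severe) + 0.3·1
Solving: h(Mild) = 0.6458, h(Severe) = 0.5208.
Starting from Severe, the probability is 0.5208.

0.5208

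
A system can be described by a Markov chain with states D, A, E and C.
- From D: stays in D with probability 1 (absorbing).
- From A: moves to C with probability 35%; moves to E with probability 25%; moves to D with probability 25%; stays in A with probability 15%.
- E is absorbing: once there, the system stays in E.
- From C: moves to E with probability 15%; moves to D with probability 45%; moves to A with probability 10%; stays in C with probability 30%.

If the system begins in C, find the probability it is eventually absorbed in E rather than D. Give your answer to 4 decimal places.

0.2723

Let h(s) be the probability of absorption at E starting from transient state s. Then h(E) = 1 and h(D) = 0. By first-step analysis:
h(A) = 0.25·0 + 0.15·h(A) + 0.25·1 + 0.35·h(C)
h(C) = 0.45·0 + 0.1·h(A) + 0.15·1 + 0.3·h(C)
Solving: h(A) = 0.4063, h(C) = 0.2723.
Starting from C, the probability is 0.2723.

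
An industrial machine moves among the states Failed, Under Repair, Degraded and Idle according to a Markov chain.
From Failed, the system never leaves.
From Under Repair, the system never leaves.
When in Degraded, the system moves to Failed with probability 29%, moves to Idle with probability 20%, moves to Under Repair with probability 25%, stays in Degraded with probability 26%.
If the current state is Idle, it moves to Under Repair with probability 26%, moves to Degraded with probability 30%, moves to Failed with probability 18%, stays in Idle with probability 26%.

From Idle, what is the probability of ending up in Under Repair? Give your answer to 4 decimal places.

Let h(s) be the probability of absorption at Under Repair starting from transient state s. Then h(Under Repair) = 1 and h(Failed) = 0. By first-step analysis:
h(Degraded) = 0.29·0 + 0.25·1 + 0.26·h(Degraded) + 0.2·h(Idle)
h(Idle) = 0.18·0 + 0.26·1 + 0.3·h(Degraded) + 0.26·h(Idle)
Solving: h(Degraded) = 0.4861, h(Idle) = 0.5484.
Starting from Idle, the probability is 0.5484.

0.5484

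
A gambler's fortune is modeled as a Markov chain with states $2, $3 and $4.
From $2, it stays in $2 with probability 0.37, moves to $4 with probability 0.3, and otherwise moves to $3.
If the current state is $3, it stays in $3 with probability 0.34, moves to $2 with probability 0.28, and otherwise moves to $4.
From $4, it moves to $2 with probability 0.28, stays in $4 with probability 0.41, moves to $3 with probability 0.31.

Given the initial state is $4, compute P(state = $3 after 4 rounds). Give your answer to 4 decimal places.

Propagate the distribution vector 4 rounds from $4.
After 0 rounds: (0.0000, 0.0000, 1.0000)
After 1 round: (0.2800, 0.3100, 0.4100)
After 2 rounds: (0.3052, 0.3249, 0.3699)
After 3 rounds: (0.3075, 0.3259, 0.3667)
After 4 rounds: (0.3077, 0.3259, 0.3664)
P(in $3 after 4 rounds) = 0.3259

0.3259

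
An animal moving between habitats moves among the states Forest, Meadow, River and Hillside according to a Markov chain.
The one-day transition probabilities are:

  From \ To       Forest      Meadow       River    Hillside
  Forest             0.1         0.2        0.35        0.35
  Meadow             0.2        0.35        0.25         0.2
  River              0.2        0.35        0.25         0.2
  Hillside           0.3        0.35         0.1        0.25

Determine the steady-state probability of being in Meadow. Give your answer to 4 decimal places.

0.3194

Let the stationary distribution be π with π = πP and π_1 + π_2 + π_3 + π_4 = 1.
π_1 = 0.1·π_1 + 0.2·π_2 + 0.2·π_3 + 0.3·π_4
π_2 = 0.2·π_1 + 0.35·π_2 + 0.35·π_3 + 0.35·π_4
π_3 = 0.35·π_1 + 0.25·π_2 + 0.25·π_3 + 0.1·π_4
Solving with the normalization constraint gives π = (0.2039, 0.3194, 0.2340, 0.2427).
So the stationary probability of Meadow is 0.3194.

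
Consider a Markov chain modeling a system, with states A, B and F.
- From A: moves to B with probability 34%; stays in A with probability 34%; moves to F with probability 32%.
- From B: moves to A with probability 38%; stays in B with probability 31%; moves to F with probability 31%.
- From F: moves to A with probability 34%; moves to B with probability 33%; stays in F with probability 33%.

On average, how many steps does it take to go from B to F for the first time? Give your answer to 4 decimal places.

3.1882

Let t(s) be the expected number of steps to first reach F from state s, with t(F) = 0. Conditioning on the first step:
t(A) = 1 + 0.34·t(A) + 0.34·t(B)
t(B) = 1 + 0.38·t(A) + 0.31·t(B)
Solving: t(A) = 3.1576, t(B) = 3.1882.
Expected steps from B to F: 3.1882.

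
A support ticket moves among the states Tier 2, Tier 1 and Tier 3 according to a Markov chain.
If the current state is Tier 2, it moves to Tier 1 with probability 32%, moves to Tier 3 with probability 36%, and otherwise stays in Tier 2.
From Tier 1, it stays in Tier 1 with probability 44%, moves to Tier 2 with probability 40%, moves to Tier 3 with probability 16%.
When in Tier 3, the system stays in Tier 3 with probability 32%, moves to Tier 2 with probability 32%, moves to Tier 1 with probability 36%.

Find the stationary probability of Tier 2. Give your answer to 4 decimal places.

Let the stationary distribution be π with π = πP and π_1 + π_2 + π_3 = 1.
π_1 = 0.32·π_1 + 0.4·π_2 + 0.32·π_3
π_2 = 0.32·π_1 + 0.44·π_2 + 0.36·π_3
Solving with the normalization constraint gives π = (0.3501, 0.3761, 0.2738).
So the stationary probability of Tier 2 is 0.3501.

0.3501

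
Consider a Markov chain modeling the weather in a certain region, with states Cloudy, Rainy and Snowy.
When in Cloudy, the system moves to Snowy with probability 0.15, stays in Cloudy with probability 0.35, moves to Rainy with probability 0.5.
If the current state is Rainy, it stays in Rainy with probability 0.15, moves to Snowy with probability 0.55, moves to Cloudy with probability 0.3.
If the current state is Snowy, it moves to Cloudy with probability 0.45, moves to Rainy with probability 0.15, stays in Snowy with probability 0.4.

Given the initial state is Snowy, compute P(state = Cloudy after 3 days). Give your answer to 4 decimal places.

Propagate the distribution vector 3 days from Snowy.
After 0 days: (0.0000, 0.0000, 1.0000)
After 1 day: (0.4500, 0.1500, 0.4000)
After 2 days: (0.3825, 0.3075, 0.3100)
After 3 days: (0.3656, 0.2839, 0.3505)
P(in Cloudy after 3 days) = 0.3656

0.3656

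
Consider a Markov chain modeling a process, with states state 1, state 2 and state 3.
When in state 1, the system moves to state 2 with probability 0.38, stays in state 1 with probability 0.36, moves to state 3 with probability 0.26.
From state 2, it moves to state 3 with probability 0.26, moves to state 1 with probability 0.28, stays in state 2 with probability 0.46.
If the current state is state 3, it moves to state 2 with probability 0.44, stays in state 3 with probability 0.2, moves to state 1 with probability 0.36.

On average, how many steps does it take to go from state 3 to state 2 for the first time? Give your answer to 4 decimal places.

2.3901

Let t(s) be the expected number of steps to first reach state 2 from state s, with t(state 2) = 0. Conditioning on the first step:
t(state 1) = 1 + 0.36·t(state 1) + 0.26·t(state 3)
t(state 3) = 1 + 0.36·t(state 1) + 0.2·t(state 3)
Solving: t(state 1) = 2.5335, t(state 3) = 2.3901.
Expected steps from state 3 to state 2: 2.3901.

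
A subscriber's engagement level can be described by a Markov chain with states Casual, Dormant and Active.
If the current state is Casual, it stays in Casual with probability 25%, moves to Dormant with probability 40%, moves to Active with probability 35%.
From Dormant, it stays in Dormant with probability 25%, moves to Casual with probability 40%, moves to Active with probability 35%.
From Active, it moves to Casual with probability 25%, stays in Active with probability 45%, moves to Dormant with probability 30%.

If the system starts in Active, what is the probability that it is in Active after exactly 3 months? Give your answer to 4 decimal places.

0.3895

Propagate the distribution vector 3 months from Active.
After 0 months: (0.0000, 0.0000, 1.0000)
After 1 month: (0.2500, 0.3000, 0.4500)
After 2 months: (0.2950, 0.3100, 0.3950)
After 3 months: (0.2965, 0.3140, 0.3895)
P(in Active after 3 months) = 0.3895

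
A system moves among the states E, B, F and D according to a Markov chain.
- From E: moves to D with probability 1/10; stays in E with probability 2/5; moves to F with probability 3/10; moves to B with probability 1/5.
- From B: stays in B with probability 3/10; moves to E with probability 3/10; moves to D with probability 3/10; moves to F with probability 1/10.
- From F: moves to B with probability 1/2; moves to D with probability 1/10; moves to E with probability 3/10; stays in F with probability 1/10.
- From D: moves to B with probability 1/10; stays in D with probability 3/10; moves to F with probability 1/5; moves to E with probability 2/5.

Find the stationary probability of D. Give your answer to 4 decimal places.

Let the stationary distribution be π with π = πP and π_1 + π_2 + π_3 + π_4 = 1.
π_1 = 0.4·π_1 + 0.3·π_2 + 0.3·π_3 + 0.4·π_4
π_2 = 0.2·π_1 + 0.3·π_2 + 0.5·π_3 + 0.1·π_4
π_3 = 0.3·π_1 + 0.1·π_2 + 0.1·π_3 + 0.2·π_4
Solving with the normalization constraint gives π = (0.3546, 0.2643, 0.1900, 0.1911).
So the stationary probability of D is 0.1911.

0.1911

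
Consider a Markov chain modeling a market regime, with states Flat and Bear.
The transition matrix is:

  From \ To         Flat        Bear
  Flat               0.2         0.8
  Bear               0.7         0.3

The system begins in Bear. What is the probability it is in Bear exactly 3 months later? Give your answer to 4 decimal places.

Propagate the distribution vector 3 months from Bear.
After 0 months: (0.0000, 1.0000)
After 1 month: (0.7000, 0.3000)
After 2 months: (0.3500, 0.6500)
After 3 months: (0.5250, 0.4750)
P(in Bear after 3 months) = 0.4750

0.4750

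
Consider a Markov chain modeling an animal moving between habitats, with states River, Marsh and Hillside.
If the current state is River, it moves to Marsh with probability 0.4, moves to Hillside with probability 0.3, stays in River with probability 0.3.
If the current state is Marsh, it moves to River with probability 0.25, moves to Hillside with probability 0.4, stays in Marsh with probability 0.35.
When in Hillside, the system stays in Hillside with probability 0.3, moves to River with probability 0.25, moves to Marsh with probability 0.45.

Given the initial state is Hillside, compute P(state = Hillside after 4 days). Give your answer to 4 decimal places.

Propagate the distribution vector 4 days from Hillside.
After 0 days: (0.0000, 0.0000, 1.0000)
After 1 day: (0.2500, 0.4500, 0.3000)
After 2 days: (0.2625, 0.3925, 0.3450)
After 3 days: (0.2631, 0.3976, 0.3393)
After 4 days: (0.2632, 0.3971, 0.3398)
P(in Hillside after 4 days) = 0.3398

0.3398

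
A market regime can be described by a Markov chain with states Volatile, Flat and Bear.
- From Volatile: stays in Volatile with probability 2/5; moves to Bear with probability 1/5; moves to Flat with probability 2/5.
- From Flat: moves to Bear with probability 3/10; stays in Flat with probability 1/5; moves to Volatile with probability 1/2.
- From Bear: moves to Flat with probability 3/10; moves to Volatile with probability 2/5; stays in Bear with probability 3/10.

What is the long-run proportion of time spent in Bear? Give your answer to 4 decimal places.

0.2569

Let the stationary distribution be π with π = πP and π_1 + π_2 + π_3 = 1.
π_1 = 0.4·π_1 + 0.5·π_2 + 0.4·π_3
π_2 = 0.4·π_1 + 0.2·π_2 + 0.3·π_3
Solving with the normalization constraint gives π = (0.4312, 0.3119, 0.2569).
So the stationary probability of Bear is 0.2569.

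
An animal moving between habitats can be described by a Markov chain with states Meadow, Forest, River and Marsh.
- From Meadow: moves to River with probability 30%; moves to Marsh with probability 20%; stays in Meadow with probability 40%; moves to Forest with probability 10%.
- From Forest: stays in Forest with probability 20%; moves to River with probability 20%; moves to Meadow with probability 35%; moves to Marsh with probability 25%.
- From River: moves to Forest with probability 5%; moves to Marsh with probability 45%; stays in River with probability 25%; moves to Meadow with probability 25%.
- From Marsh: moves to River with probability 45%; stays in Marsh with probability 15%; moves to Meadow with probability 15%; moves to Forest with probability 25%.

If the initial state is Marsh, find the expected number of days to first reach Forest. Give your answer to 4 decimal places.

Let t(s) be the expected number of days to first reach Forest from state s, with t(Forest) = 0. Conditioning on the first day:
t(Meadow) = 1 + 0.4·t(Meadow) + 0.3·t(River) + 0.2·t(Marsh)
t(River) = 1 + 0.25·t(Meadow) + 0.25·t(River) + 0.45·t(Marsh)
t(Marsh) = 1 + 0.15·t(Meadow) + 0.45·t(River) + 0.15·t(Marsh)
Solving: t(Meadow) = 8.0682, t(River) = 8.1818, t(Marsh) = 6.9318.
Expected days from Marsh to Forest: 6.9318.

6.9318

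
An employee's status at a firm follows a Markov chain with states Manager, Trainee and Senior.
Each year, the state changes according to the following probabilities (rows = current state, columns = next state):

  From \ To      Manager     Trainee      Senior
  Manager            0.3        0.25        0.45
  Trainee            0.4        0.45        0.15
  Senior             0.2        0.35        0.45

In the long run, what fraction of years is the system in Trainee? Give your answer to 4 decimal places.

Let the stationary distribution be π with π = πP and π_1 + π_2 + π_3 = 1.
π_1 = 0.3·π_1 + 0.4·π_2 + 0.2·π_3
π_2 = 0.25·π_1 + 0.45·π_2 + 0.35·π_3
Solving with the normalization constraint gives π = (0.3012, 0.3554, 0.3434).
So the stationary probability of Trainee is 0.3554.

0.3554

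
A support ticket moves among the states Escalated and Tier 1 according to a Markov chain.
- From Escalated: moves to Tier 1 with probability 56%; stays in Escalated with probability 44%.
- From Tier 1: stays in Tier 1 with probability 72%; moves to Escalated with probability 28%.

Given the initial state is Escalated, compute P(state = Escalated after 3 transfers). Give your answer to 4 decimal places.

Propagate the distribution vector 3 transfers from Escalated.
After 0 transfers: (1.0000, 0.0000)
After 1 transfer: (0.4400, 0.5600)
After 2 transfers: (0.3504, 0.6496)
After 3 transfers: (0.3361, 0.6639)
P(in Escalated after 3 transfers) = 0.3361

0.3361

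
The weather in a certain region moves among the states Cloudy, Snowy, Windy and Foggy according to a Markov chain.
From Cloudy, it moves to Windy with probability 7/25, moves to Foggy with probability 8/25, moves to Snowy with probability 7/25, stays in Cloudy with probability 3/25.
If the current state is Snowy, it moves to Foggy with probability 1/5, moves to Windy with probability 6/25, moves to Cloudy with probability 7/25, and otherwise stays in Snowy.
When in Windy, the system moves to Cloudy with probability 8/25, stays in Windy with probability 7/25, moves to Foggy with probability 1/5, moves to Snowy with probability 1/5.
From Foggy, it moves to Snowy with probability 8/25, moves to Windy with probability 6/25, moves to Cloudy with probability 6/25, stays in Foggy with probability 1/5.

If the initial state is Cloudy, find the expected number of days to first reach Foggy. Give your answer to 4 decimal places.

3.8967

Let t(s) be the expected number of days to first reach Foggy from state s, with t(Foggy) = 0. Conditioning on the first day:
t(Cloudy) = 1 + 0.12·t(Cloudy) + 0.28·t(Snowy) + 0.28·t(Windy)
t(Snowy) = 1 + 0.28·t(Cloudy) + 0.28·t(Snowy) + 0.24·t(Windy)
t(Windy) = 1 + 0.32·t(Cloudy) + 0.2·t(Snowy) + 0.28·t(Windy)
Solving: t(Cloudy) = 3.8967, t(Snowy) = 4.3470, t(Windy) = 4.3282.
Expected days from Cloudy to Foggy: 3.8967.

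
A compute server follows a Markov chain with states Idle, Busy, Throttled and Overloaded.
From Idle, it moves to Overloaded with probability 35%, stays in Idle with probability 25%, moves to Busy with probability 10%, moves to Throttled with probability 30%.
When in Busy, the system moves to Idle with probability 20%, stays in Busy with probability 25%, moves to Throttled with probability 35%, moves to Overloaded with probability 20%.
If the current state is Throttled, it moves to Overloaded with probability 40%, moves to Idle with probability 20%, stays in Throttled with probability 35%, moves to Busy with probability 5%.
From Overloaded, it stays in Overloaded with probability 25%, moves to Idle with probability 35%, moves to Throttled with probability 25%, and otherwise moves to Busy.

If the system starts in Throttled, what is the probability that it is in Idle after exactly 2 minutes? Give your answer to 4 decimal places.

Propagate the distribution vector 2 minutes from Throttled.
After 0 minutes: (0.0000, 0.0000, 1.0000, 0.0000)
After 1 minute: (0.2000, 0.0500, 0.3500, 0.4000)
After 2 minutes: (0.2700, 0.1100, 0.3000, 0.3200)
P(in Idle after 2 minutes) = 0.2700

0.2700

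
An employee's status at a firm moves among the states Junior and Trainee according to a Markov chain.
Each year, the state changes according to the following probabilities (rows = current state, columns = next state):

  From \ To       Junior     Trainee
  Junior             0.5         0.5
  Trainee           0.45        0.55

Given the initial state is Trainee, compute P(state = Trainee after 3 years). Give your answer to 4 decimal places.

Propagate the distribution vector 3 years from Trainee.
After 0 years: (0.0000, 1.0000)
After 1 year: (0.4500, 0.5500)
After 2 years: (0.4725, 0.5275)
After 3 years: (0.4736, 0.5264)
P(in Trainee after 3 years) = 0.5264

0.5264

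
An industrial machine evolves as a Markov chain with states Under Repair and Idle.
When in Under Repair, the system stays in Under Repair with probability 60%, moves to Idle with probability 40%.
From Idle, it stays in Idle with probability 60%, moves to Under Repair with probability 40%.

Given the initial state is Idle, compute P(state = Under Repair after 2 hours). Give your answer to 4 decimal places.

Sum over the intermediate state after 1 hour:
P = P(Idle→Under Repair)·P(Under Repair→Under Repair) + P(Idle→Idle)·P(Idle→Under Repair)
  = 0.4×0.6 + 0.6×0.4
  = 0.2400 + 0.2400 = 0.4800

0.4800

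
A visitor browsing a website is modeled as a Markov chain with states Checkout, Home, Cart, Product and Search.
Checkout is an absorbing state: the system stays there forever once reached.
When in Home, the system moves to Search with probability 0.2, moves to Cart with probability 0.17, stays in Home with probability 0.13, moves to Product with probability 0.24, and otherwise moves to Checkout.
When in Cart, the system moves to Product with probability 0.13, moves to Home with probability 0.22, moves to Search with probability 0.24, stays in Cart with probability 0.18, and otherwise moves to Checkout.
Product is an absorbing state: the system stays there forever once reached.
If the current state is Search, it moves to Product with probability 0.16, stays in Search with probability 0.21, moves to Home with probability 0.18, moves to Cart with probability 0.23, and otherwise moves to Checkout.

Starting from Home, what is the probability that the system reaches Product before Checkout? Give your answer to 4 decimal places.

0.4520

Let h(s) be the probability of absorption at Product starting from transient state s. Then h(Product) = 1 and h(Checkout) = 0. By first-step analysis:
h(Home) = 0.26·0 + 0.13·h(Home) + 0.17·h(Cart) + 0.24·1 + 0.2·h(Search)
h(Cart) = 0.23·0 + 0.22·h(Home) + 0.18·h(Cart) + 0.13·1 + 0.24·h(Search)
h(Search) = 0.22·0 + 0.18·h(Home) + 0.23·h(Cart) + 0.16·1 + 0.21·h(Search)
Solving: h(Home) = 0.4520, h(Cart) = 0.4036, h(Search) = 0.4230.
Starting from Home, the probability is 0.4520.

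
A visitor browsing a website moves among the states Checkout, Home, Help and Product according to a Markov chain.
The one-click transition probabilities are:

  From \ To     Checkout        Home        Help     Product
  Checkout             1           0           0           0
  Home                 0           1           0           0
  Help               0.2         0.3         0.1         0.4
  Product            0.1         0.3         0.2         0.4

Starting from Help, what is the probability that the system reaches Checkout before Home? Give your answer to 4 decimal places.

Let h(s) be the probability of absorption at Checkout starting from transient state s. Then h(Checkout) = 1 and h(Home) = 0. By first-step analysis:
h(Help) = 0.2·1 + 0.3·0 + 0.1·h(Help) + 0.4·h(Product)
h(Product) = 0.1·1 + 0.3·0 + 0.2·h(Help) + 0.4·h(Product)
Solving: h(Help) = 0.3478, h(Product) = 0.2826.
Starting from Help, the probability is 0.3478.

0.3478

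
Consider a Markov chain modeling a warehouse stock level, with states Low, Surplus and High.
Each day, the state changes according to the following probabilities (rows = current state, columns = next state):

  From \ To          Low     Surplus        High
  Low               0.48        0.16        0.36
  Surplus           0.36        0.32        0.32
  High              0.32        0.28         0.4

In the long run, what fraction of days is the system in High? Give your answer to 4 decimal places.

0.3649

Let the stationary distribution be π with π = πP and π_1 + π_2 + π_3 = 1.
π_1 = 0.48·π_1 + 0.36·π_2 + 0.32·π_3
π_2 = 0.16·π_1 + 0.32·π_2 + 0.28·π_3
Solving with the normalization constraint gives π = (0.3925, 0.2426, 0.3649).
So the stationary probability of High is 0.3649.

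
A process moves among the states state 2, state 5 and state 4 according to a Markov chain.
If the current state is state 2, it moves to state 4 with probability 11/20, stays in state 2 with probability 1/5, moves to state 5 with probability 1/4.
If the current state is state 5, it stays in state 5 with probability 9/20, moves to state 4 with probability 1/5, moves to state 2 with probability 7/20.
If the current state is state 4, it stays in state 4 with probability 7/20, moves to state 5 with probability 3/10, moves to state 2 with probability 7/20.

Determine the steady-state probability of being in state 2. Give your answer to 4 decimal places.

0.3043

Let the stationary distribution be π with π = πP and π_1 + π_2 + π_3 = 1.
π_1 = 0.2·π_1 + 0.35·π_2 + 0.35·π_3
π_2 = 0.25·π_1 + 0.45·π_2 + 0.3·π_3
Solving with the normalization constraint gives π = (0.3043, 0.3350, 0.3606).
So the stationary probability of state 2 is 0.3043.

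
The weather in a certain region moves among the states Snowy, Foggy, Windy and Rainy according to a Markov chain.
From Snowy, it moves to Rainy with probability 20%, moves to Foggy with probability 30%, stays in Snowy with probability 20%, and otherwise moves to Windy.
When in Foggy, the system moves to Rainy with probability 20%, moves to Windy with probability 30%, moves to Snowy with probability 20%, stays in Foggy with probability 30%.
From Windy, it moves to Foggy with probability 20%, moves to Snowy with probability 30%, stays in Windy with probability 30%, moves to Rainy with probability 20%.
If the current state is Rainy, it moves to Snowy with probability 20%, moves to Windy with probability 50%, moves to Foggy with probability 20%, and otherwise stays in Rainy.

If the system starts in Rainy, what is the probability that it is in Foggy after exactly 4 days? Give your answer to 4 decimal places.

Propagate the distribution vector 4 days from Rainy.
After 0 days: (0.0000, 0.0000, 0.0000, 1.0000)
After 1 day: (0.2000, 0.2000, 0.5000, 0.1000)
After 2 days: (0.2500, 0.2400, 0.3200, 0.1900)
After 3 days: (0.2320, 0.2490, 0.3380, 0.1810)
After 4 days: (0.2338, 0.2481, 0.3362, 0.1819)
P(in Foggy after 4 days) = 0.2481

0.2481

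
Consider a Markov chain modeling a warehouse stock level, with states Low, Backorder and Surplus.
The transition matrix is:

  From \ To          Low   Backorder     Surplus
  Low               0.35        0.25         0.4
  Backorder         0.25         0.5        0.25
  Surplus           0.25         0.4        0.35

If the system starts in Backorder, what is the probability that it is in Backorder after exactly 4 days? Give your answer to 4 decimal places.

Propagate the distribution vector 4 days from Backorder.
After 0 days: (0.0000, 1.0000, 0.0000)
After 1 day: (0.2500, 0.5000, 0.2500)
After 2 days: (0.2750, 0.4125, 0.3125)
After 3 days: (0.2775, 0.4000, 0.3225)
After 4 days: (0.2778, 0.3984, 0.3239)
P(in Backorder after 4 days) = 0.3984

0.3984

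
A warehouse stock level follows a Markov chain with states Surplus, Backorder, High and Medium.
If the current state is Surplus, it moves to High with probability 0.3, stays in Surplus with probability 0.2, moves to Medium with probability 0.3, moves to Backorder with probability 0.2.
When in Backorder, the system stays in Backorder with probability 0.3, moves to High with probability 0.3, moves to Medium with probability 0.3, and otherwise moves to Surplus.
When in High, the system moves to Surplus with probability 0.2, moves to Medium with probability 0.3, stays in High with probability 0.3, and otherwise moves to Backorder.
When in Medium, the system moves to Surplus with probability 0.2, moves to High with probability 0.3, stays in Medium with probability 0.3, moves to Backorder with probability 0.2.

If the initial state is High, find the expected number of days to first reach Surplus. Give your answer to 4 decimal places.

Let t(s) be the expected number of days to first reach Surplus from state s, with t(Surplus) = 0. Conditioning on the first day:
t(Backorder) = 1 + 0.3·t(Backorder) + 0.3·t(High) + 0.3·t(Medium)
t(High) = 1 + 0.2·t(Backorder) + 0.3·t(High) + 0.3·t(Medium)
t(Medium) = 1 + 0.2·t(Backorder) + 0.3·t(High) + 0.3·t(Medium)
Solving: t(Backorder) = 6.2500, t(High) = 5.6250, t(Medium) = 5.6250.
Expected days from High to Surplus: 5.6250.

5.6250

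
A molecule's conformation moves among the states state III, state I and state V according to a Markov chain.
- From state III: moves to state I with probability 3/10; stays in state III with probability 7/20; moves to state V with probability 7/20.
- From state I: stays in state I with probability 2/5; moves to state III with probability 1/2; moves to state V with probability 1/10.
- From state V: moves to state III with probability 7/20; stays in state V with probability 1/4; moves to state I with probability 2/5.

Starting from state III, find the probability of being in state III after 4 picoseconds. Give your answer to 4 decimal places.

0.4041

Propagate the distribution vector 4 picoseconds from state III.
After 0 picoseconds: (1.0000, 0.0000, 0.0000)
After 1 picosecond: (0.3500, 0.3000, 0.3500)
After 2 picoseconds: (0.3950, 0.3650, 0.2400)
After 3 picoseconds: (0.4048, 0.3605, 0.2348)
After 4 picoseconds: (0.4041, 0.3595, 0.2364)
P(in state III after 4 picoseconds) = 0.4041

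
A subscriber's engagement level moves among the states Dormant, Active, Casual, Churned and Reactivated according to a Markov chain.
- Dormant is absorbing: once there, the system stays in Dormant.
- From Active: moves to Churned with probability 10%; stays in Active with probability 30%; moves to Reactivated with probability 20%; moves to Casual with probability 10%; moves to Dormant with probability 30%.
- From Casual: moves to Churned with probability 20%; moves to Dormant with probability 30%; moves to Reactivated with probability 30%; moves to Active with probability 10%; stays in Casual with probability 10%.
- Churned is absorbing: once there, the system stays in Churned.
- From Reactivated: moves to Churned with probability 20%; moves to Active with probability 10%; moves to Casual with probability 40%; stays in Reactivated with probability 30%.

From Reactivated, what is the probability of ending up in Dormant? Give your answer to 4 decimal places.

Let h(s) be the probability of absorption at Dormant starting from transient state s. Then h(Dormant) = 1 and h(Churned) = 0. By first-step analysis:
h(Active) = 0.3·1 + 0.3·h(Active) + 0.1·h(Casual) + 0.1·0 + 0.2·h(Reactivated)
h(Casual) = 0.3·1 + 0.1·h(Active) + 0.1·h(Casual) + 0.2·0 + 0.3·h(Reactivated)
h(Reactivated) = 0.1·h(Active) + 0.4·h(Casual) + 0.2·0 + 0.3·h(Reactivated)
Solving: h(Active) = 0.6168, h(Casual) = 0.5327, h(Reactivated) = 0.3925.
Starting from Reactivated, the probability is 0.3925.

0.3925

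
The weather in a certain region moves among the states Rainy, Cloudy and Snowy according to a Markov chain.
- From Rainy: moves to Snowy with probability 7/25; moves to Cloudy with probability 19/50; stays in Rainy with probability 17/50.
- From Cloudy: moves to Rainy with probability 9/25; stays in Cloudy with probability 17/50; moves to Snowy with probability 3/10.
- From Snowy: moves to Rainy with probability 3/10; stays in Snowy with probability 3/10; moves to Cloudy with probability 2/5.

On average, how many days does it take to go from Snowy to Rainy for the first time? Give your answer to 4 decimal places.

3.0994

Let t(s) be the expected number of days to first reach Rainy from state s, with t(Rainy) = 0. Conditioning on the first day:
t(Cloudy) = 1 + 0.34·t(Cloudy) + 0.3·t(Snowy)
t(Snowy) = 1 + 0.4·t(Cloudy) + 0.3·t(Snowy)
Solving: t(Cloudy) = 2.9240, t(Snowy) = 3.0994.
Expected days from Snowy to Rainy: 3.0994.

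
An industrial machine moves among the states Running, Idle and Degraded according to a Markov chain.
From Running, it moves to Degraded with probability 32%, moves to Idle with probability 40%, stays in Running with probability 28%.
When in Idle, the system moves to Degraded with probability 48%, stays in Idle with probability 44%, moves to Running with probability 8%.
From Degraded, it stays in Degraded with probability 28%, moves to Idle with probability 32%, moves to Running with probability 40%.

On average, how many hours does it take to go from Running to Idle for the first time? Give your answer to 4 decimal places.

2.6639

Let t(s) be the expected number of hours to first reach Idle from state s, with t(Idle) = 0. Conditioning on the first hour:
t(Running) = 1 + 0.28·t(Running) + 0.32·t(Degraded)
t(Degraded) = 1 + 0.4·t(Running) + 0.28·t(Degraded)
Solving: t(Running) = 2.6639, t(Degraded) = 2.8689.
Expected hours from Running to Idle: 2.6639.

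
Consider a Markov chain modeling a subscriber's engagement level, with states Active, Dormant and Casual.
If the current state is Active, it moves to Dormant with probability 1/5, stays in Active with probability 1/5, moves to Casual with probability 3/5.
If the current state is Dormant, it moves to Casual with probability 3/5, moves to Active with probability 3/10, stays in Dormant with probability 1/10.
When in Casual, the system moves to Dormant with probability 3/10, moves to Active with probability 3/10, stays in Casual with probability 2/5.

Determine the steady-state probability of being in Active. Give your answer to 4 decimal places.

0.2727

Let the stationary distribution be π with π = πP and π_1 + π_2 + π_3 = 1.
π_1 = 0.2·π_1 + 0.3·π_2 + 0.3·π_3
π_2 = 0.2·π_1 + 0.1·π_2 + 0.3·π_3
Solving with the normalization constraint gives π = (0.2727, 0.2273, 0.5000).
So the stationary probability of Active is 0.2727.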